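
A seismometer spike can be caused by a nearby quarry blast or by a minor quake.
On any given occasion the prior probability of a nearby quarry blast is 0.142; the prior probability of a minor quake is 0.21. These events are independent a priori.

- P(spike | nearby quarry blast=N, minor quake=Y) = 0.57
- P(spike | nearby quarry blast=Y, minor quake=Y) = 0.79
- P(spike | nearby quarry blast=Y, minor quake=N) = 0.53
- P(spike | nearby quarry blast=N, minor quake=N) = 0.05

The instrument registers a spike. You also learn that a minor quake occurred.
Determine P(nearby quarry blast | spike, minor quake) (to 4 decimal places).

P(nearby quarry blast | spike, minor quake) ≈ 0.1866

P(spike | minor quake) = 0.57*0.858 + 0.79*0.142 = 0.489060 + 0.112180 = 0.601240
Of this, 0.112180 comes from 0.79*0.142 (the nearby quarry blast=true cases).
So P(nearby quarry blast | spike, minor quake) = 0.112180/0.601240 ≈ 0.1866.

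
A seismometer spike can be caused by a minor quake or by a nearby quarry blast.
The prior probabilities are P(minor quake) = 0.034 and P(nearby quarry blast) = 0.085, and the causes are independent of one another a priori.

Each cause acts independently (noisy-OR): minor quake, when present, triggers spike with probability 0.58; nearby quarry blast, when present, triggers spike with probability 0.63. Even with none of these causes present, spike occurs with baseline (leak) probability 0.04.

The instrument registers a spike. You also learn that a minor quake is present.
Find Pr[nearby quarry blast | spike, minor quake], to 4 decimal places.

Pr[nearby quarry blast | spike, minor quake] ≈ 0.1169

Under noisy-OR, P(spike | causes) = 1 − (1−0.04)·∏(1−qᵢ) over the active causes.
By total probability over both values of nearby quarry blast:
  P(spike | minor quake) = 0.5968*0.915 + 0.850816*0.085
        = 0.546072 + 0.072319 = 0.618391
Configurations with nearby quarry blast contribute 0.072319, so
  P(nearby quarry blast | spike, minor quake) = 0.072319 / 0.618391 ≈ 0.1169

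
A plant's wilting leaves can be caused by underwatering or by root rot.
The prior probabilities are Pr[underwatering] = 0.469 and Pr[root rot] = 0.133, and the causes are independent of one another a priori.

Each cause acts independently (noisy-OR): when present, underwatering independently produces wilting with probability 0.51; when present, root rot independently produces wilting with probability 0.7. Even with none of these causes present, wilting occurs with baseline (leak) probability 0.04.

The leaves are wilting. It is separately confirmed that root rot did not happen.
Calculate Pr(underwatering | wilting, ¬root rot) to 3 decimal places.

Pr(underwatering | wilting, ¬root rot) ≈ 0.921

Under noisy-OR, P(wilting | causes) = 1 − (1−0.04)·∏(1−qᵢ) over the active causes.
For the numerator, keep only underwatering=true terms: 0.5296·0.469 = 0.248382
Normalizer over all consistent configurations: 0.04·0.531 + 0.5296·0.469 = 0.269622
Posterior = 0.248382 / 0.269622 ≈ 0.921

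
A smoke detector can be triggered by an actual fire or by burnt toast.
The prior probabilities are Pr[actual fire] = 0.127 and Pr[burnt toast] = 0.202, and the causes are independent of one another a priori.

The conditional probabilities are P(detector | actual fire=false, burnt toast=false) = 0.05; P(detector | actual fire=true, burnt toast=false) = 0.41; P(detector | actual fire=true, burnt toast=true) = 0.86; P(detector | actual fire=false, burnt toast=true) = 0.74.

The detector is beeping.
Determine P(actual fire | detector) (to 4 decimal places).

P(actual fire | detector) ≈ 0.2779

By total probability over the 4 (actual fire, burnt toast) configurations:
  P(detector) = 0.05×0.873×0.798 + 0.74×0.873×0.202 + 0.41×0.127×0.798 + 0.86×0.127×0.202
        = 0.034833 + 0.130496 + 0.041552 + 0.022062 = 0.228943
The terms with actual fire present sum to 0.063614, so
  P(actual fire | detector) = 0.063614 / 0.228943 ≈ 0.2779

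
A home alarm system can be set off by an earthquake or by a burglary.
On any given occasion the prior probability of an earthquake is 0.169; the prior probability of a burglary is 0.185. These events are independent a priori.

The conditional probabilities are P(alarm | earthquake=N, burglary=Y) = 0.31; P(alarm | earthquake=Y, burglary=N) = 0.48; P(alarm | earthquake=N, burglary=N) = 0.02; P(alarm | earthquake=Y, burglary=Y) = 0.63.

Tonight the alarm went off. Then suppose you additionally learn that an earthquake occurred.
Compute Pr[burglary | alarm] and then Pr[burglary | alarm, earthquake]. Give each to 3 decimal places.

Sum P(alarm|·) weighted by the priors over the 4 (earthquake, burglary) configurations:
  P(alarm) = 0.02*0.831*0.815 + 0.31*0.831*0.185 + 0.48*0.169*0.815 + 0.63*0.169*0.185
        = 0.013545 + 0.047658 + 0.066113 + 0.019697 = 0.147013
Configurations with burglary contribute 0.067355, so
  P(burglary | alarm) = 0.067355 / 0.147013 ≈ 0.458

Now condition on the additional information:
Sum P(alarm|·) weighted by the priors over both values of burglary:
  P(alarm | earthquake) = 0.48×0.815 + 0.63×0.185
        = 0.391200 + 0.116550 = 0.507750
Keeping only the burglary-present terms gives 0.116550, so
  P(burglary | alarm, earthquake) = 0.116550 / 0.507750 ≈ 0.230

Pr[burglary | alarm] ≈ 0.458; Pr[burglary | alarm, earthquake] ≈ 0.230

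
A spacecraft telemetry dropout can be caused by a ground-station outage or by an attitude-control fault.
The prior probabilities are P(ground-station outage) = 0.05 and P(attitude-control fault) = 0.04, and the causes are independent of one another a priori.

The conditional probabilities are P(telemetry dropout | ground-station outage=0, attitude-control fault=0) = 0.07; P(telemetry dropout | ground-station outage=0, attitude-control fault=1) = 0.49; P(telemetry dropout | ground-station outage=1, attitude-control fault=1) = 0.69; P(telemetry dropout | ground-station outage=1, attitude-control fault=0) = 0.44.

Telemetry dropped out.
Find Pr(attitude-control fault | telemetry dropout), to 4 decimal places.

Enumerate the 4 (ground-station outage, attitude-control fault) configurations and weight by the priors:
  P(telemetry dropout) = 0.07×0.95×0.96 + 0.49×0.95×0.04 + 0.44×0.05×0.96 + 0.69×0.05×0.04
        = 0.063840 + 0.018620 + 0.021120 + 0.001380 = 0.104960
Configurations with attitude-control fault contribute 0.020000, so
  P(attitude-control fault | telemetry dropout) = 0.020000 / 0.104960 ≈ 0.1905

Pr(attitude-control fault | telemetry dropout) ≈ 0.1905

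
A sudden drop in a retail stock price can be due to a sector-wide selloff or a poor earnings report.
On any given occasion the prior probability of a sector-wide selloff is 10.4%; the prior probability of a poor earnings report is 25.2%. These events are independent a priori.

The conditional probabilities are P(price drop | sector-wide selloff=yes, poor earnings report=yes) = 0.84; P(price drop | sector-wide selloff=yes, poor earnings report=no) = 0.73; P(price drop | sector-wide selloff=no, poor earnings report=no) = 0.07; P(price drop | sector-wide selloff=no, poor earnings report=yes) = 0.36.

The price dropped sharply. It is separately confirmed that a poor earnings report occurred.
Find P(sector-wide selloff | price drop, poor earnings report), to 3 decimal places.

P(sector-wide selloff | price drop, poor earnings report) ≈ 0.213

For the numerator, keep only sector-wide selloff=true terms: 0.84*0.104 = 0.087360
The normalizing constant is 0.36*0.896 + 0.84*0.104 = 0.409920
P(sector-wide selloff | price drop, poor earnings report) = 0.087360/0.409920 ≈ 0.213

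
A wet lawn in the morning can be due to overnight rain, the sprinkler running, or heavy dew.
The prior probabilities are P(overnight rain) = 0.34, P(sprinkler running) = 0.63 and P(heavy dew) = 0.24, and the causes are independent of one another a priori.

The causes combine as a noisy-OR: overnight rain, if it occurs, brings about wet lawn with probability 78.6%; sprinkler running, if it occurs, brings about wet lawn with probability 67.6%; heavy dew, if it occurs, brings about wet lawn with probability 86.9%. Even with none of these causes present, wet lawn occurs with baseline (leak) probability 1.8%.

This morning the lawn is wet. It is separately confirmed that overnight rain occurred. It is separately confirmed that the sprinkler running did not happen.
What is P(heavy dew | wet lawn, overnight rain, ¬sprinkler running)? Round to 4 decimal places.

P(heavy dew | wet lawn, overnight rain, ¬sprinkler running) ≈ 0.2800

Under noisy-OR, P(wet lawn | causes) = 1 − (1−0.018)·∏(1−qᵢ) over the active causes.
P(wet lawn | overnight rain, ¬sprinkler running) = 0.789852*0.76 + 0.972471*0.24 = 0.600288 + 0.233393 = 0.833681
Restricting to configurations with heavy dew present: 0.972471*0.24 = 0.233393.
P(heavy dew | wet lawn, overnight rain, ¬sprinkler running) = 0.233393 / 0.833681 ≈ 0.2800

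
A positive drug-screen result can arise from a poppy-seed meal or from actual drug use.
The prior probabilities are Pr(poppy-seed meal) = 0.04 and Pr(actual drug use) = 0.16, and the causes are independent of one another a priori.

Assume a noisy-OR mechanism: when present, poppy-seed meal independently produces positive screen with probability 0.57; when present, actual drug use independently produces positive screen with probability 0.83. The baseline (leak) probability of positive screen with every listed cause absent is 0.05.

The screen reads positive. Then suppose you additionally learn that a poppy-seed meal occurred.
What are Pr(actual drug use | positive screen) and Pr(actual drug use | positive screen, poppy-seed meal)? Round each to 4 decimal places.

Pr(actual drug use | positive screen) ≈ 0.6912; Pr(actual drug use | positive screen, poppy-seed meal) ≈ 0.2306

Under noisy-OR, P(positive screen | causes) = 1 − (1−0.05)·∏(1−qᵢ) over the active causes.
Weight on actual drug use=true, given the evidence: 0.128794 + 0.005956 = 0.134750
Normalizer over all consistent configurations: 0.05·0.96·0.84 + 0.8385·0.96·0.16 + 0.5915·0.04·0.84 + 0.930555·0.04·0.16 = 0.194944
P(actual drug use | positive screen) = 0.134750/0.194944 ≈ 0.6912

With the extra evidence:
P(positive screen | poppy-seed meal) = 0.5915×0.84 + 0.930555×0.16 = 0.496860 + 0.148889 = 0.645749
Of this, 0.148889 comes from 0.930555×0.16 (the actual drug use=true cases).
P(actual drug use | positive screen, poppy-seed meal) = 0.148889 / 0.645749 ≈ 0.2306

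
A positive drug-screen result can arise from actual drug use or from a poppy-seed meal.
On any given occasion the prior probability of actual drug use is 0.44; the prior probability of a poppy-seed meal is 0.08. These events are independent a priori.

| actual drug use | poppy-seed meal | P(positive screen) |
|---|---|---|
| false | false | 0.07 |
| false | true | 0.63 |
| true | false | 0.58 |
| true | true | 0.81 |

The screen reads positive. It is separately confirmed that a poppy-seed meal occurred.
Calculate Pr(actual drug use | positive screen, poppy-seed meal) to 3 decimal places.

Pr(actual drug use | positive screen, poppy-seed meal) ≈ 0.503

P(positive screen | poppy-seed meal) = 0.63×0.56 + 0.81×0.44 = 0.352800 + 0.356400 = 0.709200
Restricting to configurations with actual drug use present: 0.81×0.44 = 0.356400.
Hence the posterior is 0.356400/0.709200 ≈ 0.503.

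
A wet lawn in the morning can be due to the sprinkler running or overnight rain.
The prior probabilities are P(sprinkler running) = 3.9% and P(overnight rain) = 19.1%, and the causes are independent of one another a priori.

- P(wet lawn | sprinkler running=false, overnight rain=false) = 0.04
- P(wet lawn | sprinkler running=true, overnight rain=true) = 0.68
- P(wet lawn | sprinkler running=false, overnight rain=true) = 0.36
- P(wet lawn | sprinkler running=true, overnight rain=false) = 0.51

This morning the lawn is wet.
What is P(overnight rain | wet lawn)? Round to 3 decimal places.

P(overnight rain | wet lawn) ≈ 0.601

Sum P(wet lawn|·) weighted by the priors over the 4 (sprinkler running, overnight rain) configurations:
  P(wet lawn) = 0.04*0.961*0.809 + 0.36*0.961*0.191 + 0.51*0.039*0.809 + 0.68*0.039*0.191
        = 0.031098 + 0.066078 + 0.016091 + 0.005065 = 0.118332
The terms with overnight rain present sum to 0.071143, so
  P(overnight rain | wet lawn) = 0.071143 / 0.118332 ≈ 0.601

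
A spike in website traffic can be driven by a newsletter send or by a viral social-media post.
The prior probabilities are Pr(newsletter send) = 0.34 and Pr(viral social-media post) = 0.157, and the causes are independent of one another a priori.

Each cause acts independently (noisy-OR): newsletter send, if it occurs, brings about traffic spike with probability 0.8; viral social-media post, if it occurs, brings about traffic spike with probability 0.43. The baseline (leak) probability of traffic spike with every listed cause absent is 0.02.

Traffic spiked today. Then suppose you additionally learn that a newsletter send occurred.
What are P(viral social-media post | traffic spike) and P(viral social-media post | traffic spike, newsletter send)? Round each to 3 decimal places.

Under noisy-OR, P(traffic spike | causes) = 1 − (1−0.02)·∏(1−qᵢ) over the active causes.
P(traffic spike) = 0.02·0.66·0.843 + 0.4414·0.66·0.157 + 0.804·0.34·0.843 + 0.88828·0.34·0.157 = 0.011128 + 0.045738 + 0.230442 + 0.047416 = 0.334724
Restricting to configurations with viral social-media post present: 0.045738 + 0.047416 = 0.093154.
P(viral social-media post | traffic spike) = 0.093154 / 0.334724 ≈ 0.278

Now condition on the additional information:
Sum P(traffic spike|·) weighted by the priors over both values of viral social-media post:
  P(traffic spike | newsletter send) = 0.804×0.843 + 0.88828×0.157
        = 0.677772 + 0.139460 = 0.817232
Keeping only the viral social-media post-present terms gives 0.139460, so
  P(viral social-media post | traffic spike, newsletter send) = 0.139460 / 0.817232 ≈ 0.171

P(viral social-media post | traffic spike) ≈ 0.278; P(viral social-media post | traffic spike, newsletter send) ≈ 0.171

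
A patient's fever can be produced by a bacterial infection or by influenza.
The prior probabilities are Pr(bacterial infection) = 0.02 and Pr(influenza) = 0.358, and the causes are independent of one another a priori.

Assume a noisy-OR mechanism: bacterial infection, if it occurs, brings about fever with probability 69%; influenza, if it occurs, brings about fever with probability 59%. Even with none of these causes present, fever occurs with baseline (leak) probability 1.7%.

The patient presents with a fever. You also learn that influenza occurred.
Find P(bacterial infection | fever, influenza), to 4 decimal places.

P(bacterial infection | fever, influenza) ≈ 0.0290

Under noisy-OR, P(fever | causes) = 1 − (1−0.017)·∏(1−qᵢ) over the active causes.
For the numerator, keep only bacterial infection=true terms: 0.875061·0.02 = 0.017501
Normalizer over all consistent configurations: 0.59697·0.98 + 0.875061·0.02 = 0.602532
P(bacterial infection | fever, influenza) = 0.017501/0.602532 ≈ 0.0290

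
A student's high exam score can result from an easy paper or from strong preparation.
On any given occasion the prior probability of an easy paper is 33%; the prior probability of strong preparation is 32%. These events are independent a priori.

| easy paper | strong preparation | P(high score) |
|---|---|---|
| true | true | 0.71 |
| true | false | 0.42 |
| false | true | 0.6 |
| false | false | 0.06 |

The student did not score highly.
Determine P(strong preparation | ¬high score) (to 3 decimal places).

P(strong preparation | ¬high score) ≈ 0.172

Sum P(¬high score|·) weighted by the priors over the 4 (easy paper, strong preparation) configurations:
  P(¬high score) = 0.94*0.67*0.68 + 0.4*0.67*0.32 + 0.58*0.33*0.68 + 0.29*0.33*0.32
        = 0.428264 + 0.085760 + 0.130152 + 0.030624 = 0.674800
The terms with strong preparation present sum to 0.116384, so
  P(strong preparation | ¬high score) = 0.116384 / 0.674800 ≈ 0.172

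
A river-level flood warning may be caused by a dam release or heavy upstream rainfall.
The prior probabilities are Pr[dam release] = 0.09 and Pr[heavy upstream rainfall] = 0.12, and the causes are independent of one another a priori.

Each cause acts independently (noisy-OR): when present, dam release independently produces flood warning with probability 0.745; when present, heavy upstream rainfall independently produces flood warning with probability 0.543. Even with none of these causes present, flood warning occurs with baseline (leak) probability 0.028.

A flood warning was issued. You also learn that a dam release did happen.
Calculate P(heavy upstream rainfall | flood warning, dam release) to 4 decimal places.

Under noisy-OR, P(flood warning | causes) = 1 − (1−0.028)·∏(1−qᵢ) over the active causes.
P(flood warning | dam release) = 0.75214*0.88 + 0.886728*0.12 = 0.661883 + 0.106407 = 0.768290
Of this, 0.106407 comes from 0.886728*0.12 (the heavy upstream rainfall=true cases).
P(heavy upstream rainfall | flood warning, dam release) = 0.106407 / 0.768290 ≈ 0.1385

P(heavy upstream rainfall | flood warning, dam release) ≈ 0.1385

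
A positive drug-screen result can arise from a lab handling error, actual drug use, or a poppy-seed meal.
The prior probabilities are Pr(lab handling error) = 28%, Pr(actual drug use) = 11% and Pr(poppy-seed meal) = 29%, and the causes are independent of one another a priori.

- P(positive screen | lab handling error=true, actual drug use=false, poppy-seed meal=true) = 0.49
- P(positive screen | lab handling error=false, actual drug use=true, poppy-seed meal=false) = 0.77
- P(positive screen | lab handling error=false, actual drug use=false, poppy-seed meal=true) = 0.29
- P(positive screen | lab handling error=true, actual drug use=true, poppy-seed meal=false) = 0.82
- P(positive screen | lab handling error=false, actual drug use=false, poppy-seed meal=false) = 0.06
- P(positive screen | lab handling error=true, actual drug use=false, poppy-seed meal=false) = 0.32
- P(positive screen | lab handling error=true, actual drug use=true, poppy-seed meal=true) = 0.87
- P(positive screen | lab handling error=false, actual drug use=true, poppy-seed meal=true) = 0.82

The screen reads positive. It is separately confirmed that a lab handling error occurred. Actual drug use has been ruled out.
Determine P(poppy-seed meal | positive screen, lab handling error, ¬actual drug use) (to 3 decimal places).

By total probability over both values of poppy-seed meal:
  P(positive screen | lab handling error, ¬actual drug use) = 0.32×0.71 + 0.49×0.29
        = 0.227200 + 0.142100 = 0.369300
The terms with poppy-seed meal present sum to 0.142100, so
  P(poppy-seed meal | positive screen, lab handling error, ¬actual drug use) = 0.142100 / 0.369300 ≈ 0.385

P(poppy-seed meal | positive screen, lab handling error, ¬actual drug use) ≈ 0.385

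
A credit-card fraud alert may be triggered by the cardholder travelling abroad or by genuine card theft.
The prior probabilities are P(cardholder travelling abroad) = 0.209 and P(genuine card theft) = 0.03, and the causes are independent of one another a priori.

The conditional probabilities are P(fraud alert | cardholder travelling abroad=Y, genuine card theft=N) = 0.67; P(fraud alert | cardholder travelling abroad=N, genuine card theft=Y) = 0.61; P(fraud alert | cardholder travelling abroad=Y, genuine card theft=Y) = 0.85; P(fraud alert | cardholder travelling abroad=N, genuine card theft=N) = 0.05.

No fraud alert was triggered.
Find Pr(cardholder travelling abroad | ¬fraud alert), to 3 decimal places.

Sum P(¬fraud alert|·) weighted by the priors over the 4 (cardholder travelling abroad, genuine card theft) configurations:
  P(¬fraud alert) = 0.95·0.791·0.97 + 0.39·0.791·0.03 + 0.33·0.209·0.97 + 0.15·0.209·0.03
        = 0.728906 + 0.009255 + 0.066901 + 0.000940 = 0.806002
Configurations with cardholder travelling abroad contribute 0.067841, so
  P(cardholder travelling abroad | ¬fraud alert) = 0.067841 / 0.806002 ≈ 0.084

Pr(cardholder travelling abroad | ¬fraud alert) ≈ 0.084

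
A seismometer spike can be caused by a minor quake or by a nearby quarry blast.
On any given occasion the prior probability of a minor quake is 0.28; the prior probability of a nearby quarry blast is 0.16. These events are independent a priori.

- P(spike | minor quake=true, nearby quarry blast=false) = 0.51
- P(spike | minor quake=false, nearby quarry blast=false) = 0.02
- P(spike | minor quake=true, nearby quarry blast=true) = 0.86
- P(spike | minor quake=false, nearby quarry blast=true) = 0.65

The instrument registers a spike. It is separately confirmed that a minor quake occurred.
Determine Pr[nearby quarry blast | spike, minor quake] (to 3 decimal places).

P(spike | minor quake) = 0.51*0.84 + 0.86*0.16 = 0.428400 + 0.137600 = 0.566000
Of this, 0.137600 comes from 0.86*0.16 (the nearby quarry blast=true cases).
P(nearby quarry blast | spike, minor quake) = 0.137600 / 0.566000 ≈ 0.243

Pr[nearby quarry blast | spike, minor quake] ≈ 0.243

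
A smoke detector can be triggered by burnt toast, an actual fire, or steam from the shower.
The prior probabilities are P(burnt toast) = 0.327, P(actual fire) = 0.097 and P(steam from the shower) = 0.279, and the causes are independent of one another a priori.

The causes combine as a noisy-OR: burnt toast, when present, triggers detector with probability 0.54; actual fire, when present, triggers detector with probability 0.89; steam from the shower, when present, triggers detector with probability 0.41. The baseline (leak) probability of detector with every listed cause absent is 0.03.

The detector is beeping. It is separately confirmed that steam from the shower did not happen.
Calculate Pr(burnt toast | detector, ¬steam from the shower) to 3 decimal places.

Under noisy-OR, P(detector | causes) = 1 − (1−0.03)·∏(1−qᵢ) over the active causes.
Weight on burnt toast=true, given the evidence: 0.163527 + 0.030162 = 0.193689
Normalizer over all consistent configurations: 0.03*0.673*0.903 + 0.8933*0.673*0.097 + 0.5538*0.327*0.903 + 0.950918*0.327*0.097 = 0.270237
Posterior = 0.193689 / 0.270237 ≈ 0.717

Pr(burnt toast | detector, ¬steam from the shower) ≈ 0.717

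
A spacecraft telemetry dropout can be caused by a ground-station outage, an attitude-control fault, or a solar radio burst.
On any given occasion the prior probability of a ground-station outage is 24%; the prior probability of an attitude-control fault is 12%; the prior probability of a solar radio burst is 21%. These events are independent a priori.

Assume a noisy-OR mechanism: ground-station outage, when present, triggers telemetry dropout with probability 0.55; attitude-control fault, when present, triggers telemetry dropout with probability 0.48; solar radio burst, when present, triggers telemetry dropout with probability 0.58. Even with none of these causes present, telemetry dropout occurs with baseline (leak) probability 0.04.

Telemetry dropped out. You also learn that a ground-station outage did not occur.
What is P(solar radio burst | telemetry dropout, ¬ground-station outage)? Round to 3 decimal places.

P(solar radio burst | telemetry dropout, ¬ground-station outage) ≈ 0.634

Under noisy-OR, P(telemetry dropout | causes) = 1 − (1−0.04)·∏(1−qᵢ) over the active causes.
By total probability over the 4 (attitude-control fault, solar radio burst) configurations:
  P(telemetry dropout | ¬ground-station outage) = 0.04·0.88·0.79 + 0.5968·0.88·0.21 + 0.5008·0.12·0.79 + 0.790336·0.12·0.21
        = 0.027808 + 0.110289 + 0.047476 + 0.019916 = 0.205489
Keeping only the solar radio burst-present terms gives 0.130205, so
  P(solar radio burst | telemetry dropout, ¬ground-station outage) = 0.130205 / 0.205489 ≈ 0.634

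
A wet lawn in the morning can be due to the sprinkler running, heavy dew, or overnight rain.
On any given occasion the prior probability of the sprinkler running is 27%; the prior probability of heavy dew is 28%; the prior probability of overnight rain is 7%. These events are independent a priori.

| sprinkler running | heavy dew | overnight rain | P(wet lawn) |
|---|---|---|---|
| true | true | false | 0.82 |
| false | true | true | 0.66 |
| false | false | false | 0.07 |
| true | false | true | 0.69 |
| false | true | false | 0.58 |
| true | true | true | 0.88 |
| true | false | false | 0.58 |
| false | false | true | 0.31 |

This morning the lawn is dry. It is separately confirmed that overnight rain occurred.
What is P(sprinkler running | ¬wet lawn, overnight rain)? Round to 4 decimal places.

For the numerator, keep only sprinkler running=true terms: 0.060264 + 0.009072 = 0.069336
The normalizing constant is 0.69·0.73·0.72 + 0.34·0.73·0.28 + 0.31·0.27·0.72 + 0.12·0.27·0.28 = 0.501496
P(sprinkler running | ¬wet lawn, overnight rain) = 0.069336/0.501496 ≈ 0.1383

P(sprinkler running | ¬wet lawn, overnight rain) ≈ 0.1383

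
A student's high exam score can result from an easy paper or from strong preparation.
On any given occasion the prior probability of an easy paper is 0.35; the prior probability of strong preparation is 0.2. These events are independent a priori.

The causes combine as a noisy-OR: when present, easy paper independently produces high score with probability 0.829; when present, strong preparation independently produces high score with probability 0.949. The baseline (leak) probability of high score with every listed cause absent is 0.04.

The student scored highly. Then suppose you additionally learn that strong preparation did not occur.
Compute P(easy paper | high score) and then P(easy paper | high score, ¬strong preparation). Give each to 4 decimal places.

Under noisy-OR, P(high score | causes) = 1 − (1−0.04)·∏(1−qᵢ) over the active causes.
P(high score) = 0.04·0.65·0.8 + 0.95104·0.65·0.2 + 0.83584·0.35·0.8 + 0.991628·0.35·0.2 = 0.020800 + 0.123635 + 0.234035 + 0.069414 = 0.447884
Restricting to configurations with easy paper present: 0.234035 + 0.069414 = 0.303449.
So P(easy paper | high score) = 0.303449/0.447884 ≈ 0.6775.

Now condition on the additional information:
By total probability over both values of easy paper:
  P(high score | ¬strong preparation) = 0.04·0.65 + 0.83584·0.35
        = 0.026000 + 0.292544 = 0.318544
The terms with easy paper present sum to 0.292544, so
  P(easy paper | high score, ¬strong preparation) = 0.292544 / 0.318544 ≈ 0.9184
Ruling out strong preparation raises the posterior on easy paper — the flip side of explaining away.

P(easy paper | high score) ≈ 0.6775; P(easy paper | high score, ¬strong preparation) ≈ 0.9184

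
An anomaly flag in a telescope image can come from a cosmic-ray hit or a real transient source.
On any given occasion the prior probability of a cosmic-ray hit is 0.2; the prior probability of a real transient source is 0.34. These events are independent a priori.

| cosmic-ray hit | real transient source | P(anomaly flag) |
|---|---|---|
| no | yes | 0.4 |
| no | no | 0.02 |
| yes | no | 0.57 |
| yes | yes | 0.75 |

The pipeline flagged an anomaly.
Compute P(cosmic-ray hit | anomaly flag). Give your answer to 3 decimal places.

Numerator (weight on configurations with cosmic-ray hit): 0.075240 + 0.051000 = 0.126240
The normalizing constant is 0.02*0.8*0.66 + 0.4*0.8*0.34 + 0.57*0.2*0.66 + 0.75*0.2*0.34 = 0.245600
P(cosmic-ray hit | anomaly flag) = 0.126240/0.245600 ≈ 0.514

P(cosmic-ray hit | anomaly flag) ≈ 0.514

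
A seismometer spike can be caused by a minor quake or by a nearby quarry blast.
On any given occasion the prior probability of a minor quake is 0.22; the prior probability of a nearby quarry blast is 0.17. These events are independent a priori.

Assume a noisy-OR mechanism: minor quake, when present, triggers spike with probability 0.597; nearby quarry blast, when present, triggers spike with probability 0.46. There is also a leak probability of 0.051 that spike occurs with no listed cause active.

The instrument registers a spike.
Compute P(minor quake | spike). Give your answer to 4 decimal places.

P(minor quake | spike) ≈ 0.5932

Under noisy-OR, P(spike | causes) = 1 − (1−0.051)·∏(1−qᵢ) over the active causes.
Numerator (weight on configurations with minor quake): 0.112765 + 0.029676 = 0.142441
Denominator P(spike): 0.051×0.78×0.83 + 0.48754×0.78×0.17 + 0.617553×0.22×0.83 + 0.793479×0.22×0.17 = 0.240106
P(minor quake | spike) = 0.142441/0.240106 ≈ 0.5932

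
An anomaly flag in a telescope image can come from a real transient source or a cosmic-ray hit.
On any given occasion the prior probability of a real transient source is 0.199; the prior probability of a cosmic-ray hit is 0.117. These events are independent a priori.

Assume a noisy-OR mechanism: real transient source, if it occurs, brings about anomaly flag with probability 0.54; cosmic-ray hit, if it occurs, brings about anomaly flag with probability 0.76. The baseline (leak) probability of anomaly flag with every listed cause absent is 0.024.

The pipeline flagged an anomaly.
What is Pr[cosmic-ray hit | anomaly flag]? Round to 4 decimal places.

Under noisy-OR, P(anomaly flag | causes) = 1 − (1−0.024)·∏(1−qᵢ) over the active causes.
P(anomaly flag) = 0.024·0.801·0.883 + 0.76576·0.801·0.117 + 0.55104·0.199·0.883 + 0.89225·0.199·0.117 = 0.016975 + 0.071765 + 0.096827 + 0.020774 = 0.206341
The cosmic-ray hit-present share is 0.071765 + 0.020774 = 0.092539.
Hence the posterior is 0.092539/0.206341 ≈ 0.4485.

Pr[cosmic-ray hit | anomaly flag] ≈ 0.4485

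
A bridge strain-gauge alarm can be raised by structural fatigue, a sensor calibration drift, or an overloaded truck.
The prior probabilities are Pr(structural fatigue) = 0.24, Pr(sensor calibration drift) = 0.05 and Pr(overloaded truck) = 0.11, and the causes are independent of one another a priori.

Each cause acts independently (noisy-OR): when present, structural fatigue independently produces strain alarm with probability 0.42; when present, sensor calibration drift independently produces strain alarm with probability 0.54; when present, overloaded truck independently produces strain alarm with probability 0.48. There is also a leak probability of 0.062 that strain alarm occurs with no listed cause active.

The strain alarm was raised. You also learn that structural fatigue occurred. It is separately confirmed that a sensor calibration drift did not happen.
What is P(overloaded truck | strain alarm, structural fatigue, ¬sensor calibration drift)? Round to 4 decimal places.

Under noisy-OR, P(strain alarm | causes) = 1 − (1−0.062)·∏(1−qᵢ) over the active causes.
P(strain alarm | structural fatigue, ¬sensor calibration drift) = 0.45596·0.89 + 0.717099·0.11 = 0.405804 + 0.078881 = 0.484685
The overloaded truck-present share is 0.717099·0.11 = 0.078881.
P(overloaded truck | strain alarm, structural fatigue, ¬sensor calibration drift) = 0.078881 / 0.484685 ≈ 0.1627

P(overloaded truck | strain alarm, structural fatigue, ¬sensor calibration drift) ≈ 0.1627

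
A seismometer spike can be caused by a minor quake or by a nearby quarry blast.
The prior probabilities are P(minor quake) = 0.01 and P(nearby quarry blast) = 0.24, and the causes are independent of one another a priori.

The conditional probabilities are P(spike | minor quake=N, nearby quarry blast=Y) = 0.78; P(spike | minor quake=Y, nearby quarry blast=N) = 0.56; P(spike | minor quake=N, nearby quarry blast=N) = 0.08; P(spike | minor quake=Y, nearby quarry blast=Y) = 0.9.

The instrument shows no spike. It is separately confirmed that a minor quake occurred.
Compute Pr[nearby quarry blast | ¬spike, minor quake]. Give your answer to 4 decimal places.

Pr[nearby quarry blast | ¬spike, minor quake] ≈ 0.0670

P(¬spike | minor quake) = 0.44·0.76 + 0.1·0.24 = 0.334400 + 0.024000 = 0.358400
Of this, 0.024000 comes from 0.1·0.24 (the nearby quarry blast=true cases).
P(nearby quarry blast | ¬spike, minor quake) = 0.024000 / 0.358400 ≈ 0.0670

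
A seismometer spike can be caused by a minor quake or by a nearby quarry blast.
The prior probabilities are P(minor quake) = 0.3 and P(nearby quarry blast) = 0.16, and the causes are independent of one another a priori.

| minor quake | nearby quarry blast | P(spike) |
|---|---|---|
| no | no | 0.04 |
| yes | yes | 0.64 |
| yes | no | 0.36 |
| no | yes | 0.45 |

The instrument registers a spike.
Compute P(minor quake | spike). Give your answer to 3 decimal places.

P(minor quake | spike) ≈ 0.622

Numerator (weight on configurations with minor quake): 0.090720 + 0.030720 = 0.121440
The normalizing constant is 0.04×0.7×0.84 + 0.45×0.7×0.16 + 0.36×0.3×0.84 + 0.64×0.3×0.16 = 0.195360
Posterior = 0.121440 / 0.195360 ≈ 0.622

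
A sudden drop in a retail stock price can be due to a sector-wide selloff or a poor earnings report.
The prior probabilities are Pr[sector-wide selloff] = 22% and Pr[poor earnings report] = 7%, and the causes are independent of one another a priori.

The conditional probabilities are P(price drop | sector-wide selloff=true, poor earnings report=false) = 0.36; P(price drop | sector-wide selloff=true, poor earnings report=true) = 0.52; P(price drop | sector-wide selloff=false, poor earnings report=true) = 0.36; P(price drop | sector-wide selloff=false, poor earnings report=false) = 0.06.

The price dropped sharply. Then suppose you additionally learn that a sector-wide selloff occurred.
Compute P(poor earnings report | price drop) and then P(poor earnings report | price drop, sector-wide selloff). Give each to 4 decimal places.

Numerator (weight on configurations with poor earnings report): 0.019656 + 0.008008 = 0.027664
The normalizing constant is 0.06×0.78×0.93 + 0.36×0.78×0.07 + 0.36×0.22×0.93 + 0.52×0.22×0.07 = 0.144844
Posterior = 0.027664 / 0.144844 ≈ 0.1910

With the extra evidence:
P(price drop | sector-wide selloff) = 0.36*0.93 + 0.52*0.07 = 0.334800 + 0.036400 = 0.371200
The poor earnings report-present share is 0.52*0.07 = 0.036400.
P(poor earnings report | price drop, sector-wide selloff) = 0.036400 / 0.371200 ≈ 0.0981
This is intercausal reasoning (explaining away): once sector-wide selloff accounts for the price drop, poor earnings report becomes less likely.

P(poor earnings report | price drop) ≈ 0.1910; P(poor earnings report | price drop, sector-wide selloff) ≈ 0.0981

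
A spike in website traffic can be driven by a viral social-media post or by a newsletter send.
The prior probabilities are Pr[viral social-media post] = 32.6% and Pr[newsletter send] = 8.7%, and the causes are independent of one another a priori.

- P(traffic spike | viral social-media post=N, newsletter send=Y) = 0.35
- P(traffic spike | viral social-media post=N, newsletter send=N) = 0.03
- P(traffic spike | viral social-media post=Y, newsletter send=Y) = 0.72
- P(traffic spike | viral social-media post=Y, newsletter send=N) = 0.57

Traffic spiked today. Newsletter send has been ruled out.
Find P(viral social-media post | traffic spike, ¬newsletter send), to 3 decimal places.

Sum P(traffic spike|·) weighted by the priors over both values of viral social-media post:
  P(traffic spike | ¬newsletter send) = 0.03*0.674 + 0.57*0.326
        = 0.020220 + 0.185820 = 0.206040
Configurations with viral social-media post contribute 0.185820, so
  P(viral social-media post | traffic spike, ¬newsletter send) = 0.185820 / 0.206040 ≈ 0.902

P(viral social-media post | traffic spike, ¬newsletter send) ≈ 0.902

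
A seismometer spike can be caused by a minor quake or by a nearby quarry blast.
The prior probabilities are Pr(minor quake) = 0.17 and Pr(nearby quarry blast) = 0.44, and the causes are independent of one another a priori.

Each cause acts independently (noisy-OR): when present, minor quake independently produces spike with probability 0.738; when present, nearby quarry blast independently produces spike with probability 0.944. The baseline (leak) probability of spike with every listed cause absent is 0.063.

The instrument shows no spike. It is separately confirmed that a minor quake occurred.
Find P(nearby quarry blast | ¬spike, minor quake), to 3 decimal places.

Under noisy-OR, P(spike | causes) = 1 − (1−0.063)·∏(1−qᵢ) over the active causes.
Enumerate both values of nearby quarry blast and weight by the priors:
  P(¬spike | minor quake) = 0.245494·0.56 + 0.013748·0.44
        = 0.137477 + 0.006049 = 0.143526
Configurations with nearby quarry blast contribute 0.006049, so
  P(nearby quarry blast | ¬spike, minor quake) = 0.006049 / 0.143526 ≈ 0.042

P(nearby quarry blast | ¬spike, minor quake) ≈ 0.042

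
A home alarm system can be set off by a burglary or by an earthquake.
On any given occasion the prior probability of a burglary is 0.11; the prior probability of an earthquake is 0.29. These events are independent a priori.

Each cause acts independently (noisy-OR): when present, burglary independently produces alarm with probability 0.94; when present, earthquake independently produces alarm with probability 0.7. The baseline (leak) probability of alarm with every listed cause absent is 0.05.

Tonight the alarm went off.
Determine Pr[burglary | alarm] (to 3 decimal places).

Under noisy-OR, P(alarm | causes) = 1 − (1−0.05)·∏(1−qᵢ) over the active causes.
Sum P(alarm|·) weighted by the priors over the 4 (burglary, earthquake) configurations:
  P(alarm) = 0.05·0.89·0.71 + 0.715·0.89·0.29 + 0.943·0.11·0.71 + 0.9829·0.11·0.29
        = 0.031595 + 0.184541 + 0.073648 + 0.031355 = 0.321139
The terms with burglary present sum to 0.105003, so
  P(burglary | alarm) = 0.105003 / 0.321139 ≈ 0.327

Pr[burglary | alarm] ≈ 0.327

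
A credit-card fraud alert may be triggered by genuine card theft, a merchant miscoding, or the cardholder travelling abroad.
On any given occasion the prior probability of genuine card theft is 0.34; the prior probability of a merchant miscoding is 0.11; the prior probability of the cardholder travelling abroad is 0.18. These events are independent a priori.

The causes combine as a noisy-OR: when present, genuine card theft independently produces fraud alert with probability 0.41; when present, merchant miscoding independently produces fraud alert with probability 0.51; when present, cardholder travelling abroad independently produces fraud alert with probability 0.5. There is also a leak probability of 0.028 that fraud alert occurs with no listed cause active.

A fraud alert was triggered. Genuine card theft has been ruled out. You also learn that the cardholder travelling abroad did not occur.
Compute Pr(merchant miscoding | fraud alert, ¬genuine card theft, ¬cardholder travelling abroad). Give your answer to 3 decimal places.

Under noisy-OR, P(fraud alert | causes) = 1 − (1−0.028)·∏(1−qᵢ) over the active causes.
P(fraud alert | ¬genuine card theft, ¬cardholder travelling abroad) = 0.028*0.89 + 0.52372*0.11 = 0.024920 + 0.057609 = 0.082529
Of this, 0.057609 comes from 0.52372*0.11 (the merchant miscoding=true cases).
P(merchant miscoding | fraud alert, ¬genuine card theft, ¬cardholder travelling abroad) = 0.057609 / 0.082529 ≈ 0.698

Pr(merchant miscoding | fraud alert, ¬genuine card theft, ¬cardholder travelling abroad) ≈ 0.698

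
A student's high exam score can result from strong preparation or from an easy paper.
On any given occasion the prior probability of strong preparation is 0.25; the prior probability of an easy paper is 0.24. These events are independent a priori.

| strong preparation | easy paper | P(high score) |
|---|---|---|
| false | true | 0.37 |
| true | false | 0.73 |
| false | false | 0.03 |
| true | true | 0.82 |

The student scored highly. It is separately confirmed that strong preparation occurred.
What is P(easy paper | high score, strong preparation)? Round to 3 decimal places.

P(easy paper | high score, strong preparation) ≈ 0.262

Numerator (weight on configurations with easy paper): 0.82·0.24 = 0.196800
Normalizer over all consistent configurations: 0.73·0.76 + 0.82·0.24 = 0.751600
P(easy paper | high score, strong preparation) = 0.196800/0.751600 ≈ 0.262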